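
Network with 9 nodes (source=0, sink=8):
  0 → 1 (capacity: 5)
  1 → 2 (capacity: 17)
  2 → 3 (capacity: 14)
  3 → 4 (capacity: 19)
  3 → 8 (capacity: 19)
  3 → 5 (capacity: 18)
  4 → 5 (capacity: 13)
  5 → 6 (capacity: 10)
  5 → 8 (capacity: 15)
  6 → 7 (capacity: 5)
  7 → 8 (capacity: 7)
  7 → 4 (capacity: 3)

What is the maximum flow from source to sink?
Maximum flow = 5

Max flow: 5

Flow assignment:
  0 → 1: 5/5
  1 → 2: 5/17
  2 → 3: 5/14
  3 → 8: 5/19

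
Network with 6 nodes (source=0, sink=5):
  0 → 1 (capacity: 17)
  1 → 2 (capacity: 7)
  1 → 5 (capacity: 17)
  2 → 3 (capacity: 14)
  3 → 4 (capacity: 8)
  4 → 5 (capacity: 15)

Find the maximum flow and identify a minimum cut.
Max flow = 17, Min cut edges: (0,1)

Maximum flow: 17
Minimum cut: (0,1)
Partition: S = [0], T = [1, 2, 3, 4, 5]

Max-flow min-cut theorem verified: both equal 17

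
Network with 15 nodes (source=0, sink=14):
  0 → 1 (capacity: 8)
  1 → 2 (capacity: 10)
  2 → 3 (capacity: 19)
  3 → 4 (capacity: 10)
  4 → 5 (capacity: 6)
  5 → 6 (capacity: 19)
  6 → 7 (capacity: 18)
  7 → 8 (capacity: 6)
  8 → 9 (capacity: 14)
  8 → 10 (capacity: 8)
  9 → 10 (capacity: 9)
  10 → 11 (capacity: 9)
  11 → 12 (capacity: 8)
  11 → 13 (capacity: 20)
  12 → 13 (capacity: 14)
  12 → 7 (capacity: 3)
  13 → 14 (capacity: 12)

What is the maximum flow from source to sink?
Maximum flow = 6

Max flow: 6

Flow assignment:
  0 → 1: 6/8
  1 → 2: 6/10
  2 → 3: 6/19
  3 → 4: 6/10
  4 → 5: 6/6
  5 → 6: 6/19
  6 → 7: 6/18
  7 → 8: 6/6
  8 → 10: 6/8
  10 → 11: 6/9
  11 → 13: 6/20
  13 → 14: 6/12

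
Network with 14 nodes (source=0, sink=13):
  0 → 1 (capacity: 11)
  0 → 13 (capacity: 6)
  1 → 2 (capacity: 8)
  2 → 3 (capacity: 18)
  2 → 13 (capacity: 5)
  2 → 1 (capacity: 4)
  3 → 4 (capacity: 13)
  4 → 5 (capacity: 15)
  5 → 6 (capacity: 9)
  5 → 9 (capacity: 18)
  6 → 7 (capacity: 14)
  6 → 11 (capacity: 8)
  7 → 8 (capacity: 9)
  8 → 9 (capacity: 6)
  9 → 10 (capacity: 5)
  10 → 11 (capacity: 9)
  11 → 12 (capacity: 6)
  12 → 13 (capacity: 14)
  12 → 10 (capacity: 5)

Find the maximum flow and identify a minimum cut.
Max flow = 14, Min cut edges: (0,13), (1,2)

Maximum flow: 14
Minimum cut: (0,13), (1,2)
Partition: S = [0, 1], T = [2, 3, 4, 5, 6, 7, 8, 9, 10, 11, 12, 13]

Max-flow min-cut theorem verified: both equal 14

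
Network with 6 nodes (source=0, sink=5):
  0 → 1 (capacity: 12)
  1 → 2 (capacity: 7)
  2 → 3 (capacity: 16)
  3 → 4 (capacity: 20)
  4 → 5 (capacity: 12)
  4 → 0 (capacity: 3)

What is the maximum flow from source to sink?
Maximum flow = 7

Max flow: 7

Flow assignment:
  0 → 1: 7/12
  1 → 2: 7/7
  2 → 3: 7/16
  3 → 4: 7/20
  4 → 5: 7/12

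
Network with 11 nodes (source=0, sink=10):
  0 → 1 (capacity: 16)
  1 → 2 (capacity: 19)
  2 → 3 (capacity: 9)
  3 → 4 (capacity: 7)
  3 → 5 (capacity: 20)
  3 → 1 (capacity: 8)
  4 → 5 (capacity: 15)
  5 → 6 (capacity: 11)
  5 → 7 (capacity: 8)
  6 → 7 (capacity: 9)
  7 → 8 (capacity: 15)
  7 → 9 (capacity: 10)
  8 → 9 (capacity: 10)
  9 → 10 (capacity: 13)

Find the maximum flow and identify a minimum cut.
Max flow = 9, Min cut edges: (2,3)

Maximum flow: 9
Minimum cut: (2,3)
Partition: S = [0, 1, 2], T = [3, 4, 5, 6, 7, 8, 9, 10]

Max-flow min-cut theorem verified: both equal 9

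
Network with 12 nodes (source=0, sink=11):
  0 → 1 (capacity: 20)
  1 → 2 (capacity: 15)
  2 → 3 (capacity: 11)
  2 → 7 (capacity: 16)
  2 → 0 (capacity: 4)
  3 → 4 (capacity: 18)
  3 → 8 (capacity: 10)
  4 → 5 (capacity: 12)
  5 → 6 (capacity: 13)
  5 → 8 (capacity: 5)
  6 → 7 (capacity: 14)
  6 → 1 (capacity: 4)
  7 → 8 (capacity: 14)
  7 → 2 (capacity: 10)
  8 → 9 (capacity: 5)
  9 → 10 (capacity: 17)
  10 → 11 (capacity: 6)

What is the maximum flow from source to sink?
Maximum flow = 5

Max flow: 5

Flow assignment:
  0 → 1: 9/20
  1 → 2: 9/15
  2 → 3: 5/11
  2 → 0: 4/4
  3 → 8: 5/10
  8 → 9: 5/5
  9 → 10: 5/17
  10 → 11: 5/6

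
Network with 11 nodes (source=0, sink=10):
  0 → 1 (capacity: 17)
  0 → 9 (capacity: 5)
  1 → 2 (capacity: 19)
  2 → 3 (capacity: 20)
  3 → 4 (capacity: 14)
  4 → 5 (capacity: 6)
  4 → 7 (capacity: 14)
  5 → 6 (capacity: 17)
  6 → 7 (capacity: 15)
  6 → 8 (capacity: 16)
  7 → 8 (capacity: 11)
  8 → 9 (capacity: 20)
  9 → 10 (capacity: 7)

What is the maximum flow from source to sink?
Maximum flow = 7

Max flow: 7

Flow assignment:
  0 → 1: 7/17
  1 → 2: 7/19
  2 → 3: 7/20
  3 → 4: 7/14
  4 → 7: 7/14
  7 → 8: 7/11
  8 → 9: 7/20
  9 → 10: 7/7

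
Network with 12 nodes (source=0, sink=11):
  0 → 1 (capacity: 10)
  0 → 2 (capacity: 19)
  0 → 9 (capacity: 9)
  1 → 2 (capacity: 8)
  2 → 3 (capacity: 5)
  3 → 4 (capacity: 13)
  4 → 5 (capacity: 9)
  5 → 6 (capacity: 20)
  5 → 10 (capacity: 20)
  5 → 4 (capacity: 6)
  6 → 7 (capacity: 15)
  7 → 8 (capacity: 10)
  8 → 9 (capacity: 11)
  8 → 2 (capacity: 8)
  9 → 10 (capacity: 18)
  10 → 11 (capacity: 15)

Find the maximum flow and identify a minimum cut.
Max flow = 14, Min cut edges: (0,9), (2,3)

Maximum flow: 14
Minimum cut: (0,9), (2,3)
Partition: S = [0, 1, 2], T = [3, 4, 5, 6, 7, 8, 9, 10, 11]

Max-flow min-cut theorem verified: both equal 14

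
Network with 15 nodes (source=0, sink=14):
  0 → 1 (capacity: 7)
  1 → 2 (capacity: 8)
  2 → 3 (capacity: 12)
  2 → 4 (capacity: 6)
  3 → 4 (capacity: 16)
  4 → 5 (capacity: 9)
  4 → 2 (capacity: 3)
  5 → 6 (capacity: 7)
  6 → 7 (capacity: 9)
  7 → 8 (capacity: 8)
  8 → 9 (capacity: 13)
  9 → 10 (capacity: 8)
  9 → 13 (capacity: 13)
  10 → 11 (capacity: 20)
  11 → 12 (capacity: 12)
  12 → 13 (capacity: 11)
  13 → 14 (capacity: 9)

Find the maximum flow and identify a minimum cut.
Max flow = 7, Min cut edges: (5,6)

Maximum flow: 7
Minimum cut: (5,6)
Partition: S = [0, 1, 2, 3, 4, 5], T = [6, 7, 8, 9, 10, 11, 12, 13, 14]

Max-flow min-cut theorem verified: both equal 7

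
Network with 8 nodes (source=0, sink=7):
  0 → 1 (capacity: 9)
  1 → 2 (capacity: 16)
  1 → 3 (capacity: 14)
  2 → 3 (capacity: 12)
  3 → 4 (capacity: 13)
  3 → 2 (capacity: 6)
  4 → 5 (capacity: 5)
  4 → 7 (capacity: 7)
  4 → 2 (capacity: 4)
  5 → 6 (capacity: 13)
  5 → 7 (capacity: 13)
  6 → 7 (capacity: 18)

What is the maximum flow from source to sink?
Maximum flow = 9

Max flow: 9

Flow assignment:
  0 → 1: 9/9
  1 → 3: 9/14
  3 → 4: 9/13
  4 → 5: 2/5
  4 → 7: 7/7
  5 → 7: 2/13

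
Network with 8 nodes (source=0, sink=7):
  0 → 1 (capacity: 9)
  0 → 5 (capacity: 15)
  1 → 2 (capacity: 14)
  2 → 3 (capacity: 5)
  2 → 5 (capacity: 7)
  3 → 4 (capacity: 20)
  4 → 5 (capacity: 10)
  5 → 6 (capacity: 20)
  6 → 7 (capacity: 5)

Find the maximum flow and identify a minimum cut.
Max flow = 5, Min cut edges: (6,7)

Maximum flow: 5
Minimum cut: (6,7)
Partition: S = [0, 1, 2, 3, 4, 5, 6], T = [7]

Max-flow min-cut theorem verified: both equal 5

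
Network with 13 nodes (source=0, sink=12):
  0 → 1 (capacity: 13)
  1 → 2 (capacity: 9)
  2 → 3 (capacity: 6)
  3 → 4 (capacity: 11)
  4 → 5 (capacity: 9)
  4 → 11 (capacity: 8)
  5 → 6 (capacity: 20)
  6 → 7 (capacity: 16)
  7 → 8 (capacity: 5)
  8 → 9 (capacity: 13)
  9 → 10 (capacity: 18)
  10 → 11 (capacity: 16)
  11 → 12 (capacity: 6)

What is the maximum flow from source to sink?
Maximum flow = 6

Max flow: 6

Flow assignment:
  0 → 1: 6/13
  1 → 2: 6/9
  2 → 3: 6/6
  3 → 4: 6/11
  4 → 11: 6/8
  11 → 12: 6/6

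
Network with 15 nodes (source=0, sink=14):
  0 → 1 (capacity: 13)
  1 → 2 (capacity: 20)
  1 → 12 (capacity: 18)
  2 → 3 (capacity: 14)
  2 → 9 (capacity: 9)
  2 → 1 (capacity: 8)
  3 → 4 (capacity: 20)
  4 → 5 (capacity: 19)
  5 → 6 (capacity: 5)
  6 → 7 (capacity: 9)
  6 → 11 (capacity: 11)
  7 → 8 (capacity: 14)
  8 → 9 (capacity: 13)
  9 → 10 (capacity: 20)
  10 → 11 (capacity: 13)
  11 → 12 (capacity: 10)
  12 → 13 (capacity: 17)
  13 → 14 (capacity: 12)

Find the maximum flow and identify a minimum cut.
Max flow = 12, Min cut edges: (13,14)

Maximum flow: 12
Minimum cut: (13,14)
Partition: S = [0, 1, 2, 3, 4, 5, 6, 7, 8, 9, 10, 11, 12, 13], T = [14]

Max-flow min-cut theorem verified: both equal 12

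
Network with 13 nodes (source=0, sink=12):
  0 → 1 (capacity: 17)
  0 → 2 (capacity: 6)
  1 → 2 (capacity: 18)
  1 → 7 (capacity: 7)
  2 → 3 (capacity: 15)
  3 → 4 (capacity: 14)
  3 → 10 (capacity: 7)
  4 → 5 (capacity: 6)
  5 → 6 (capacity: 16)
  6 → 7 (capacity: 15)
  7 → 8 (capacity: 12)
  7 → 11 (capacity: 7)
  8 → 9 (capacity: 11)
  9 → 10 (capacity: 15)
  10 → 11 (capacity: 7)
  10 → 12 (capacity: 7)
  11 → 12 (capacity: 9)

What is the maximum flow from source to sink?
Maximum flow = 16

Max flow: 16

Flow assignment:
  0 → 1: 16/17
  1 → 2: 9/18
  1 → 7: 7/7
  2 → 3: 9/15
  3 → 4: 6/14
  3 → 10: 3/7
  4 → 5: 6/6
  5 → 6: 6/16
  6 → 7: 6/15
  7 → 8: 6/12
  7 → 11: 7/7
  8 → 9: 6/11
  9 → 10: 6/15
  10 → 11: 2/7
  10 → 12: 7/7
  11 → 12: 9/9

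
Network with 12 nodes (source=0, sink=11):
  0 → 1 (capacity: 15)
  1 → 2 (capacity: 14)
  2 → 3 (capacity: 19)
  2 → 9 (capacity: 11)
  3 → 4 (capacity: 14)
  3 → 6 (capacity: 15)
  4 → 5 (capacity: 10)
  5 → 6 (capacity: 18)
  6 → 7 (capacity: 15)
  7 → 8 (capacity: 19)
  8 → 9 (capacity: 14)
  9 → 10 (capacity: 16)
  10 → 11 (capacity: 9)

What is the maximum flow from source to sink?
Maximum flow = 9

Max flow: 9

Flow assignment:
  0 → 1: 9/15
  1 → 2: 9/14
  2 → 3: 3/19
  2 → 9: 6/11
  3 → 6: 3/15
  6 → 7: 3/15
  7 → 8: 3/19
  8 → 9: 3/14
  9 → 10: 9/16
  10 → 11: 9/9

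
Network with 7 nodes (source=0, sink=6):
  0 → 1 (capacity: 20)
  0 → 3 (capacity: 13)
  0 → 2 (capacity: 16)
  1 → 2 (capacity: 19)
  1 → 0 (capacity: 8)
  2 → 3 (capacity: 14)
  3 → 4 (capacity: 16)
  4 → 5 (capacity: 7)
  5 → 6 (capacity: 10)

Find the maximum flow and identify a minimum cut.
Max flow = 7, Min cut edges: (4,5)

Maximum flow: 7
Minimum cut: (4,5)
Partition: S = [0, 1, 2, 3, 4], T = [5, 6]

Max-flow min-cut theorem verified: both equal 7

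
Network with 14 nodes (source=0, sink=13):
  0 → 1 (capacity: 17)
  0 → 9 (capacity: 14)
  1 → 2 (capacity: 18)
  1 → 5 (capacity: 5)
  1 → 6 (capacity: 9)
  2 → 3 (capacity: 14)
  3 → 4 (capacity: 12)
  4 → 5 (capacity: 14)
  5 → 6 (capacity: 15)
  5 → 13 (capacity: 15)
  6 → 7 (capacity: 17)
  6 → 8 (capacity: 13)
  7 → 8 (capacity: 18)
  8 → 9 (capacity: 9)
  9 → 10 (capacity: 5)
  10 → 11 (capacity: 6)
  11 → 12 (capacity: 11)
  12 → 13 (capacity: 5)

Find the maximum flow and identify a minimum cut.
Max flow = 20, Min cut edges: (5,13), (12,13)

Maximum flow: 20
Minimum cut: (5,13), (12,13)
Partition: S = [0, 1, 2, 3, 4, 5, 6, 7, 8, 9, 10, 11, 12], T = [13]

Max-flow min-cut theorem verified: both equal 20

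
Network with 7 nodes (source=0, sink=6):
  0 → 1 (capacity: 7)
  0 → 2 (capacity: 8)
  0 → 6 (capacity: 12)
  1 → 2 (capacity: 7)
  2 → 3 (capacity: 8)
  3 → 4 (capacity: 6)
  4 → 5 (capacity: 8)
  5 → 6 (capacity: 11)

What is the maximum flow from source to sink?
Maximum flow = 18

Max flow: 18

Flow assignment:
  0 → 1: 6/7
  0 → 6: 12/12
  1 → 2: 6/7
  2 → 3: 6/8
  3 → 4: 6/6
  4 → 5: 6/8
  5 → 6: 6/11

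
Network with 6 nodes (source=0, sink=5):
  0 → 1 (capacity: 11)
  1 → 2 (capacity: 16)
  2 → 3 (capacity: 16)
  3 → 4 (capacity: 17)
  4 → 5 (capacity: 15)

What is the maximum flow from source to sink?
Maximum flow = 11

Max flow: 11

Flow assignment:
  0 → 1: 11/11
  1 → 2: 11/16
  2 → 3: 11/16
  3 → 4: 11/17
  4 → 5: 11/15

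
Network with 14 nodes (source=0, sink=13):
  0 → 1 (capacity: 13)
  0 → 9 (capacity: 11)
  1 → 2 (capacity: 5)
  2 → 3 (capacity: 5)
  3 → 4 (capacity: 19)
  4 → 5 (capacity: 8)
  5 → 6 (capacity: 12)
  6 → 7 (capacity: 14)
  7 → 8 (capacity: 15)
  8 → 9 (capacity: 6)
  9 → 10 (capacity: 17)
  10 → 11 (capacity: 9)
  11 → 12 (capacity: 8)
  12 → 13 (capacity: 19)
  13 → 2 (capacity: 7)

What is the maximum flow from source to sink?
Maximum flow = 8

Max flow: 8

Flow assignment:
  0 → 1: 5/13
  0 → 9: 3/11
  1 → 2: 5/5
  2 → 3: 5/5
  3 → 4: 5/19
  4 → 5: 5/8
  5 → 6: 5/12
  6 → 7: 5/14
  7 → 8: 5/15
  8 → 9: 5/6
  9 → 10: 8/17
  10 → 11: 8/9
  11 → 12: 8/8
  12 → 13: 8/19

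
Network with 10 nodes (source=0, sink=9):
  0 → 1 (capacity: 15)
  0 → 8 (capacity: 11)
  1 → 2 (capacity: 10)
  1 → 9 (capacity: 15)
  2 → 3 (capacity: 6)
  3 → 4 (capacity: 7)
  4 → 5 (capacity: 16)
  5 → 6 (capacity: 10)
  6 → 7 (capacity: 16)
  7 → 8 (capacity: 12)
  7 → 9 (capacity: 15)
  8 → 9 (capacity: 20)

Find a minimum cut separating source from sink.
Min cut value = 26, edges: (0,1), (0,8)

Min cut value: 26
Partition: S = [0], T = [1, 2, 3, 4, 5, 6, 7, 8, 9]
Cut edges: (0,1), (0,8)

By max-flow min-cut theorem, max flow = min cut = 26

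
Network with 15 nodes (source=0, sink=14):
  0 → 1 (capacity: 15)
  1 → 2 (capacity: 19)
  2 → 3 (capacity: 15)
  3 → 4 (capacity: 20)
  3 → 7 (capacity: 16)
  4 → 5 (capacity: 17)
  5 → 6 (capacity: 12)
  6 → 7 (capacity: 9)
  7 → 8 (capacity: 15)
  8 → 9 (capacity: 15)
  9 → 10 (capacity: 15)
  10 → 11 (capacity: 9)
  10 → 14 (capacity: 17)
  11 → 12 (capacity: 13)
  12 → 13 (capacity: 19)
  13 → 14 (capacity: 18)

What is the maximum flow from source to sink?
Maximum flow = 15

Max flow: 15

Flow assignment:
  0 → 1: 15/15
  1 → 2: 15/19
  2 → 3: 15/15
  3 → 7: 15/16
  7 → 8: 15/15
  8 → 9: 15/15
  9 → 10: 15/15
  10 → 14: 15/17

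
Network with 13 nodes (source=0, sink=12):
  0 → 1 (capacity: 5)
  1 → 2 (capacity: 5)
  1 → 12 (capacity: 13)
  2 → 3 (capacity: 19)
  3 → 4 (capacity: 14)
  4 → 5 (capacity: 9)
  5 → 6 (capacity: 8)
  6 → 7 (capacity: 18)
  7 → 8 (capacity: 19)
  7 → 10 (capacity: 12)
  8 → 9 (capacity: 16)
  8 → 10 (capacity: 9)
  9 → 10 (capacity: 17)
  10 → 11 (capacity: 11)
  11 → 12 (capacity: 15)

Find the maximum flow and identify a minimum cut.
Max flow = 5, Min cut edges: (0,1)

Maximum flow: 5
Minimum cut: (0,1)
Partition: S = [0], T = [1, 2, 3, 4, 5, 6, 7, 8, 9, 10, 11, 12]

Max-flow min-cut theorem verified: both equal 5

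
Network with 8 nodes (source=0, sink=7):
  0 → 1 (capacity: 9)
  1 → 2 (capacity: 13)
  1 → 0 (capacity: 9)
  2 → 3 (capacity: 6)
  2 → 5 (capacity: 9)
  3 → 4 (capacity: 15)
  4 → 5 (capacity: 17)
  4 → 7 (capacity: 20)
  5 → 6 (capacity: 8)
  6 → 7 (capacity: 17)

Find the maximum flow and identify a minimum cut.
Max flow = 9, Min cut edges: (0,1)

Maximum flow: 9
Minimum cut: (0,1)
Partition: S = [0], T = [1, 2, 3, 4, 5, 6, 7]

Max-flow min-cut theorem verified: both equal 9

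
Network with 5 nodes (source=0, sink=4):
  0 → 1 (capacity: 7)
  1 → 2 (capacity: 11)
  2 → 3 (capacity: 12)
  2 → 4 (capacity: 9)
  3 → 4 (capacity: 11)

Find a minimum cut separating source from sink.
Min cut value = 7, edges: (0,1)

Min cut value: 7
Partition: S = [0], T = [1, 2, 3, 4]
Cut edges: (0,1)

By max-flow min-cut theorem, max flow = min cut = 7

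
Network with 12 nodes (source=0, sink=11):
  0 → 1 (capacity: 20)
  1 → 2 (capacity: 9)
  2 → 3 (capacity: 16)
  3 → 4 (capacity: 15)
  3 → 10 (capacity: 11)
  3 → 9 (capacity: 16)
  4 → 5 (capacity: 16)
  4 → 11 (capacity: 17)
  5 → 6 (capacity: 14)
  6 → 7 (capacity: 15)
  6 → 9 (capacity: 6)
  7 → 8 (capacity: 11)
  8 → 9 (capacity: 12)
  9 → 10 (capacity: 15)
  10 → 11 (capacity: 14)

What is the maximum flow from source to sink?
Maximum flow = 9

Max flow: 9

Flow assignment:
  0 → 1: 9/20
  1 → 2: 9/9
  2 → 3: 9/16
  3 → 4: 9/15
  4 → 11: 9/17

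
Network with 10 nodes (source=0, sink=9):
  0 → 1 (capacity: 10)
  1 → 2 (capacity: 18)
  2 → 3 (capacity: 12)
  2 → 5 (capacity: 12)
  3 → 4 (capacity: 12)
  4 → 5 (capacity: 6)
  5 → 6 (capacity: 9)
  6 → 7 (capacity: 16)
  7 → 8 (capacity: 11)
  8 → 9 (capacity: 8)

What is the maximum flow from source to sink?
Maximum flow = 8

Max flow: 8

Flow assignment:
  0 → 1: 8/10
  1 → 2: 8/18
  2 → 5: 8/12
  5 → 6: 8/9
  6 → 7: 8/16
  7 → 8: 8/11
  8 → 9: 8/8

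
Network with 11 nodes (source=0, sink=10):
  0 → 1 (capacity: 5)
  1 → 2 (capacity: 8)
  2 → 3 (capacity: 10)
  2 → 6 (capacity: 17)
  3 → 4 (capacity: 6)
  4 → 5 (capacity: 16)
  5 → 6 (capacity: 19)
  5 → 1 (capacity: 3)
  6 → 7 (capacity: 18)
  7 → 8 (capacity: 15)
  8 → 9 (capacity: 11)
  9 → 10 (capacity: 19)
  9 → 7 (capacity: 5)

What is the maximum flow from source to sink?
Maximum flow = 5

Max flow: 5

Flow assignment:
  0 → 1: 5/5
  1 → 2: 5/8
  2 → 6: 5/17
  6 → 7: 5/18
  7 → 8: 5/15
  8 → 9: 5/11
  9 → 10: 5/19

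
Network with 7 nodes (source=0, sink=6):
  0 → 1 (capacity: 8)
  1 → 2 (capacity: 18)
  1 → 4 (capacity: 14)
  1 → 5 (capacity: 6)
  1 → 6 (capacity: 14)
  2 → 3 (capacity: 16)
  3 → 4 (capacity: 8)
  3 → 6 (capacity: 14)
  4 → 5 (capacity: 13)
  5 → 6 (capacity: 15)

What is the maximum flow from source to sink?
Maximum flow = 8

Max flow: 8

Flow assignment:
  0 → 1: 8/8
  1 → 6: 8/14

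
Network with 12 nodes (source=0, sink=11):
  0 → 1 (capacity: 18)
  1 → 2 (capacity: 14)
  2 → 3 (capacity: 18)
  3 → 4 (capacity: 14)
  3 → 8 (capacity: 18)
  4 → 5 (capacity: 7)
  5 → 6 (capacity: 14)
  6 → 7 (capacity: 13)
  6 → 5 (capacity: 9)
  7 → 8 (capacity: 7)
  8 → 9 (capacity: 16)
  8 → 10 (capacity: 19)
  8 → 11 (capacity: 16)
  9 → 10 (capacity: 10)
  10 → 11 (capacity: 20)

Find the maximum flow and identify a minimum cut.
Max flow = 14, Min cut edges: (1,2)

Maximum flow: 14
Minimum cut: (1,2)
Partition: S = [0, 1], T = [2, 3, 4, 5, 6, 7, 8, 9, 10, 11]

Max-flow min-cut theorem verified: both equal 14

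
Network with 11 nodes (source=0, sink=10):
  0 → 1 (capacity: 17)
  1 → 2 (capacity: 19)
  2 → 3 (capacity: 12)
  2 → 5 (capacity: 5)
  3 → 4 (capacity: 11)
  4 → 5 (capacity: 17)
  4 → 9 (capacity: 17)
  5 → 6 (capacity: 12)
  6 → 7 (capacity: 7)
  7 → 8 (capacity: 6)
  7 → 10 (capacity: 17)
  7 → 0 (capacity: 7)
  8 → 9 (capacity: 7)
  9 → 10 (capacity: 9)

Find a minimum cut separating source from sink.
Min cut value = 16, edges: (6,7), (9,10)

Min cut value: 16
Partition: S = [0, 1, 2, 3, 4, 5, 6, 8, 9], T = [7, 10]
Cut edges: (6,7), (9,10)

By max-flow min-cut theorem, max flow = min cut = 16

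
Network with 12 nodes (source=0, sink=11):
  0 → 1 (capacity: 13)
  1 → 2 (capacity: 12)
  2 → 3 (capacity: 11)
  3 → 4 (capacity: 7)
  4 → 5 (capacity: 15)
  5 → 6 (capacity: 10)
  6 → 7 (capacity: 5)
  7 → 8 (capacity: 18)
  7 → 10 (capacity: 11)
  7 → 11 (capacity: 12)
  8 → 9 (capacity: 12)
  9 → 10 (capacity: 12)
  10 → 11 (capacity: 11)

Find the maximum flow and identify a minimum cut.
Max flow = 5, Min cut edges: (6,7)

Maximum flow: 5
Minimum cut: (6,7)
Partition: S = [0, 1, 2, 3, 4, 5, 6], T = [7, 8, 9, 10, 11]

Max-flow min-cut theorem verified: both equal 5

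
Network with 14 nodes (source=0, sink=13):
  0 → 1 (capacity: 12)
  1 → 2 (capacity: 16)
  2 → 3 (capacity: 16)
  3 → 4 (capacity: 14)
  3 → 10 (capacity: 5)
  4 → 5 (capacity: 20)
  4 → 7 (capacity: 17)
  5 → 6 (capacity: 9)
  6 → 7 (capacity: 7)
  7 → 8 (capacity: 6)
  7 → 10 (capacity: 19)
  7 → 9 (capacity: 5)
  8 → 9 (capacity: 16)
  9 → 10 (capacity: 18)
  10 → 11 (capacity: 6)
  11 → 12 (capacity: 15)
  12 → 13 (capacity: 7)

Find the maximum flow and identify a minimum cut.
Max flow = 6, Min cut edges: (10,11)

Maximum flow: 6
Minimum cut: (10,11)
Partition: S = [0, 1, 2, 3, 4, 5, 6, 7, 8, 9, 10], T = [11, 12, 13]

Max-flow min-cut theorem verified: both equal 6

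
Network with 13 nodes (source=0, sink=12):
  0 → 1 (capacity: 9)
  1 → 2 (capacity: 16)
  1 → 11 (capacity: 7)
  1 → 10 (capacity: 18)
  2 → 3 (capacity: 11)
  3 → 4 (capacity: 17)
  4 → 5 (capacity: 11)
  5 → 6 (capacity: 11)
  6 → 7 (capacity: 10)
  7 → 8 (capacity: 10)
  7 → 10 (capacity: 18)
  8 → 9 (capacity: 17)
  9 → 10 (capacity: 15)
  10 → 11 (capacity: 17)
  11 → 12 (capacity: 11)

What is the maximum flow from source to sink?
Maximum flow = 9

Max flow: 9

Flow assignment:
  0 → 1: 9/9
  1 → 11: 7/7
  1 → 10: 2/18
  10 → 11: 2/17
  11 → 12: 9/11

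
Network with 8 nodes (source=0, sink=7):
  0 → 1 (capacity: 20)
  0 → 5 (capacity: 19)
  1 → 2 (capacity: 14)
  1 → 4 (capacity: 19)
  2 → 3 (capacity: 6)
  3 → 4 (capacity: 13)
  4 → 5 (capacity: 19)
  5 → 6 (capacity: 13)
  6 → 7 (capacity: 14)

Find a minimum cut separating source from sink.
Min cut value = 13, edges: (5,6)

Min cut value: 13
Partition: S = [0, 1, 2, 3, 4, 5], T = [6, 7]
Cut edges: (5,6)

By max-flow min-cut theorem, max flow = min cut = 13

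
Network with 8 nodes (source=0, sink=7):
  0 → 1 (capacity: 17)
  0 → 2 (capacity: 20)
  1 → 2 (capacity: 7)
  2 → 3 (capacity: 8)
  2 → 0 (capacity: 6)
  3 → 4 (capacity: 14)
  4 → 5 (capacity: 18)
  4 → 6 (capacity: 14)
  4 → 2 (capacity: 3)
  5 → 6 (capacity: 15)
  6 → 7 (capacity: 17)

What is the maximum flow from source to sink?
Maximum flow = 8

Max flow: 8

Flow assignment:
  0 → 1: 7/17
  0 → 2: 1/20
  1 → 2: 7/7
  2 → 3: 8/8
  3 → 4: 8/14
  4 → 6: 8/14
  6 → 7: 8/17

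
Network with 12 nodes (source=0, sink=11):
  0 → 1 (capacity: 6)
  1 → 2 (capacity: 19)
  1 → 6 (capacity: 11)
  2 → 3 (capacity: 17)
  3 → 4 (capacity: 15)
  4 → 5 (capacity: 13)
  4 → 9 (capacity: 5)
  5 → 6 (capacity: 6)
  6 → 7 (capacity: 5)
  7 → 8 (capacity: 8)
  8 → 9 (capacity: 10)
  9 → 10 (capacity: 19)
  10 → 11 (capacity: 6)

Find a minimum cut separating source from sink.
Min cut value = 6, edges: (10,11)

Min cut value: 6
Partition: S = [0, 1, 2, 3, 4, 5, 6, 7, 8, 9, 10], T = [11]
Cut edges: (10,11)

By max-flow min-cut theorem, max flow = min cut = 6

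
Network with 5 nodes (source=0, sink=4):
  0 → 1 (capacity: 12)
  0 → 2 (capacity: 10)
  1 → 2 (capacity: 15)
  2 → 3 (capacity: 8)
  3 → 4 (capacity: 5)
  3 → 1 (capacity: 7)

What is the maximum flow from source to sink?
Maximum flow = 5

Max flow: 5

Flow assignment:
  0 → 1: 5/12
  1 → 2: 5/15
  2 → 3: 5/8
  3 → 4: 5/5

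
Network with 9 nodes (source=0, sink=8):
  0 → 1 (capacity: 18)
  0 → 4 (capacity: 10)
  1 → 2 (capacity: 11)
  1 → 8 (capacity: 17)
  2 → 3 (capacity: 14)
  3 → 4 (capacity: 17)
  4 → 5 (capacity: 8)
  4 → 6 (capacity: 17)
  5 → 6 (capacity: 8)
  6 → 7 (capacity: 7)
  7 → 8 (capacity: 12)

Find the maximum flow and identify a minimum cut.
Max flow = 24, Min cut edges: (1,8), (6,7)

Maximum flow: 24
Minimum cut: (1,8), (6,7)
Partition: S = [0, 1, 2, 3, 4, 5, 6], T = [7, 8]

Max-flow min-cut theorem verified: both equal 24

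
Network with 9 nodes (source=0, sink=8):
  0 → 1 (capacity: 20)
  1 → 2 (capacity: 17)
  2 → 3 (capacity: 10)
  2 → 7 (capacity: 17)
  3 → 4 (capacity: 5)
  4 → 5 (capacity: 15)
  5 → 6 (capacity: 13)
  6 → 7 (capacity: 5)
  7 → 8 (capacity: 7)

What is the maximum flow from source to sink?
Maximum flow = 7

Max flow: 7

Flow assignment:
  0 → 1: 7/20
  1 → 2: 7/17
  2 → 7: 7/17
  7 → 8: 7/7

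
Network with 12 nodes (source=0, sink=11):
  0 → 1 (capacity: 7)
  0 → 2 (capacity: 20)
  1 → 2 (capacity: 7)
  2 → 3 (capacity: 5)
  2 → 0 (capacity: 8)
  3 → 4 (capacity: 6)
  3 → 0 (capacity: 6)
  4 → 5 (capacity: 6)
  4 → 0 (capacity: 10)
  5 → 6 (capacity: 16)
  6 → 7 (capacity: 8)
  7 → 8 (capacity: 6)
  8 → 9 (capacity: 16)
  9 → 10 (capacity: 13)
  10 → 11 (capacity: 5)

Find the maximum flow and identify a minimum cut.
Max flow = 5, Min cut edges: (10,11)

Maximum flow: 5
Minimum cut: (10,11)
Partition: S = [0, 1, 2, 3, 4, 5, 6, 7, 8, 9, 10], T = [11]

Max-flow min-cut theorem verified: both equal 5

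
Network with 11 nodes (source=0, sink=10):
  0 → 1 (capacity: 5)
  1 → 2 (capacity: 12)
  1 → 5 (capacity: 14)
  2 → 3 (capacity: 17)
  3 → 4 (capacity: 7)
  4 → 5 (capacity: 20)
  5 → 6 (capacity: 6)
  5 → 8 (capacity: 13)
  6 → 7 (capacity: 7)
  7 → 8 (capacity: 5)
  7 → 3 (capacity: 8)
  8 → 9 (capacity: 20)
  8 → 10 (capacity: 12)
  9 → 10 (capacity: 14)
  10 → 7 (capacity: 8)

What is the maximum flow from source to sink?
Maximum flow = 5

Max flow: 5

Flow assignment:
  0 → 1: 5/5
  1 → 5: 5/14
  5 → 8: 5/13
  8 → 10: 5/12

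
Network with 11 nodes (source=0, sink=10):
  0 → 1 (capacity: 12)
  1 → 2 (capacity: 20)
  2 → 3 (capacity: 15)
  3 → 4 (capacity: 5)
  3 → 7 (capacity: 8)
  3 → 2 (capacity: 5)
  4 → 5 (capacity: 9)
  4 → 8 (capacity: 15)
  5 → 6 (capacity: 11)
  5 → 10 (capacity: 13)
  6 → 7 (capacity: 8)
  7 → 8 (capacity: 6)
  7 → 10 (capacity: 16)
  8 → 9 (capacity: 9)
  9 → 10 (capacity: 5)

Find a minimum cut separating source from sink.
Min cut value = 12, edges: (0,1)

Min cut value: 12
Partition: S = [0], T = [1, 2, 3, 4, 5, 6, 7, 8, 9, 10]
Cut edges: (0,1)

By max-flow min-cut theorem, max flow = min cut = 12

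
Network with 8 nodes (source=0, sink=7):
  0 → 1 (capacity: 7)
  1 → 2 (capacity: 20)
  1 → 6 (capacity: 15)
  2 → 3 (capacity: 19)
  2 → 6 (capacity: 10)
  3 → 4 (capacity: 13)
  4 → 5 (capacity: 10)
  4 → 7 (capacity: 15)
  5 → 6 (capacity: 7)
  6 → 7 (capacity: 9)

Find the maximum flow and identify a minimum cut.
Max flow = 7, Min cut edges: (0,1)

Maximum flow: 7
Minimum cut: (0,1)
Partition: S = [0], T = [1, 2, 3, 4, 5, 6, 7]

Max-flow min-cut theorem verified: both equal 7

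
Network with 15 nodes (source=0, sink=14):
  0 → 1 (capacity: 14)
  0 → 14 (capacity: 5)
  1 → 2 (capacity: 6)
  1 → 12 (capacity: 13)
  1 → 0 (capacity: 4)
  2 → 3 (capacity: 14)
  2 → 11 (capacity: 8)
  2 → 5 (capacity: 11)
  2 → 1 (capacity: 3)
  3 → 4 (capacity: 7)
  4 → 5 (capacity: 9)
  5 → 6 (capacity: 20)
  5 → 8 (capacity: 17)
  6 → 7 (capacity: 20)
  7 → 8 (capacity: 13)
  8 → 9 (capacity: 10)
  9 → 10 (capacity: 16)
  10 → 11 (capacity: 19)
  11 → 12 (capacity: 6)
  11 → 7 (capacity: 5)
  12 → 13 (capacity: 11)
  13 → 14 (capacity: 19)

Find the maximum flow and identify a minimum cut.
Max flow = 16, Min cut edges: (0,14), (12,13)

Maximum flow: 16
Minimum cut: (0,14), (12,13)
Partition: S = [0, 1, 2, 3, 4, 5, 6, 7, 8, 9, 10, 11, 12], T = [13, 14]

Max-flow min-cut theorem verified: both equal 16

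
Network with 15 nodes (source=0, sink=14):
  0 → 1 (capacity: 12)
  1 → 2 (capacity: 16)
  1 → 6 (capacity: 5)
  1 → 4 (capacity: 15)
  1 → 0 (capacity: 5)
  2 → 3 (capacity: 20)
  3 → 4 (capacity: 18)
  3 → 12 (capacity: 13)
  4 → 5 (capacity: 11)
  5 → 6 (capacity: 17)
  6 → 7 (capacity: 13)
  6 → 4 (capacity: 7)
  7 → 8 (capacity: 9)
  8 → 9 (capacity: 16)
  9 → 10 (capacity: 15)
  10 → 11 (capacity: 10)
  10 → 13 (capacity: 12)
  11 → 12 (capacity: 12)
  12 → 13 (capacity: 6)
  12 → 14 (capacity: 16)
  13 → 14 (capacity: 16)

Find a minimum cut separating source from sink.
Min cut value = 12, edges: (0,1)

Min cut value: 12
Partition: S = [0], T = [1, 2, 3, 4, 5, 6, 7, 8, 9, 10, 11, 12, 13, 14]
Cut edges: (0,1)

By max-flow min-cut theorem, max flow = min cut = 12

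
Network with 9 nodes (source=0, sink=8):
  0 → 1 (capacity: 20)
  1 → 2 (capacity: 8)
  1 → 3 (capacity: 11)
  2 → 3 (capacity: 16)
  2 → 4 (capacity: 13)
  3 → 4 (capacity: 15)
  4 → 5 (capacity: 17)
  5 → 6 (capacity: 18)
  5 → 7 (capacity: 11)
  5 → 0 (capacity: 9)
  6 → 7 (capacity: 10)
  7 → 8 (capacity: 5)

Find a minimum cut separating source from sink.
Min cut value = 5, edges: (7,8)

Min cut value: 5
Partition: S = [0, 1, 2, 3, 4, 5, 6, 7], T = [8]
Cut edges: (7,8)

By max-flow min-cut theorem, max flow = min cut = 5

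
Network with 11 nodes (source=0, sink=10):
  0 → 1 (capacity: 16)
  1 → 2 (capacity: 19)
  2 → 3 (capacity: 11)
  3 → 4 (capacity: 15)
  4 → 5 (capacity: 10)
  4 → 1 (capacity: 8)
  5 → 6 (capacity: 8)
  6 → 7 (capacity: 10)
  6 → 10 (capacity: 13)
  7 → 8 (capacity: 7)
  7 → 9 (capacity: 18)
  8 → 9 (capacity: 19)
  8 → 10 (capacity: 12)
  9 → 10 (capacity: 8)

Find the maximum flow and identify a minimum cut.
Max flow = 8, Min cut edges: (5,6)

Maximum flow: 8
Minimum cut: (5,6)
Partition: S = [0, 1, 2, 3, 4, 5], T = [6, 7, 8, 9, 10]

Max-flow min-cut theorem verified: both equal 8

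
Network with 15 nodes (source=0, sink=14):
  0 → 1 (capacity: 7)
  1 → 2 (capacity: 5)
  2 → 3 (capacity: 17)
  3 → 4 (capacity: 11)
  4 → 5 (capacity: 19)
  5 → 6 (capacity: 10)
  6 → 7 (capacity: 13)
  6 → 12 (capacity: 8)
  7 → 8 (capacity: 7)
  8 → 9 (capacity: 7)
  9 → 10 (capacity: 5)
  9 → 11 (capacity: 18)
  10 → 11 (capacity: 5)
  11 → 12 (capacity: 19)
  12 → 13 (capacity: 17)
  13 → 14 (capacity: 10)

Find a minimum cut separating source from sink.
Min cut value = 5, edges: (1,2)

Min cut value: 5
Partition: S = [0, 1], T = [2, 3, 4, 5, 6, 7, 8, 9, 10, 11, 12, 13, 14]
Cut edges: (1,2)

By max-flow min-cut theorem, max flow = min cut = 5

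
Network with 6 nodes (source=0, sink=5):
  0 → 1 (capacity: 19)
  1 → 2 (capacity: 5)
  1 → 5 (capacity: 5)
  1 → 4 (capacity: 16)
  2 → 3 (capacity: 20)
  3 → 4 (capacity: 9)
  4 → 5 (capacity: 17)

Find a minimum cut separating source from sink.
Min cut value = 19, edges: (0,1)

Min cut value: 19
Partition: S = [0], T = [1, 2, 3, 4, 5]
Cut edges: (0,1)

By max-flow min-cut theorem, max flow = min cut = 19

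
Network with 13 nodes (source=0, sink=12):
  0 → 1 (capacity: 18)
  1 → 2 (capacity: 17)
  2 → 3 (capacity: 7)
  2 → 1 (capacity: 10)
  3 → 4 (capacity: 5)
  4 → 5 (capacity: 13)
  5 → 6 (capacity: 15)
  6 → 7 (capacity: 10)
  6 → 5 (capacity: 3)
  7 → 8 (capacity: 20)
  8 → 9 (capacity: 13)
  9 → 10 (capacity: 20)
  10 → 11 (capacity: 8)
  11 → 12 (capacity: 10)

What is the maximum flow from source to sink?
Maximum flow = 5

Max flow: 5

Flow assignment:
  0 → 1: 5/18
  1 → 2: 5/17
  2 → 3: 5/7
  3 → 4: 5/5
  4 → 5: 5/13
  5 → 6: 5/15
  6 → 7: 5/10
  7 → 8: 5/20
  8 → 9: 5/13
  9 → 10: 5/20
  10 → 11: 5/8
  11 → 12: 5/10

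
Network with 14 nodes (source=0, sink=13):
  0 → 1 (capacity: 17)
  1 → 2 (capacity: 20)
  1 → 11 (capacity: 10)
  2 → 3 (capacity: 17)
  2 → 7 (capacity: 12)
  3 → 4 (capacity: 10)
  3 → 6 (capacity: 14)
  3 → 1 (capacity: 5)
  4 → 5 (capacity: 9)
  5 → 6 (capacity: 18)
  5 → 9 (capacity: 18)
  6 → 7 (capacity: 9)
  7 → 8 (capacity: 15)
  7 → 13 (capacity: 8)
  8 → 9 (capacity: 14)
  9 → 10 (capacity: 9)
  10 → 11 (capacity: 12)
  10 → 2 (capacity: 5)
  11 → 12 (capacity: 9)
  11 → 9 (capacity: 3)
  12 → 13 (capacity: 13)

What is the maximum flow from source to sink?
Maximum flow = 17

Max flow: 17

Flow assignment:
  0 → 1: 17/17
  1 → 2: 8/20
  1 → 11: 9/10
  2 → 7: 8/12
  7 → 13: 8/8
  11 → 12: 9/9
  12 → 13: 9/13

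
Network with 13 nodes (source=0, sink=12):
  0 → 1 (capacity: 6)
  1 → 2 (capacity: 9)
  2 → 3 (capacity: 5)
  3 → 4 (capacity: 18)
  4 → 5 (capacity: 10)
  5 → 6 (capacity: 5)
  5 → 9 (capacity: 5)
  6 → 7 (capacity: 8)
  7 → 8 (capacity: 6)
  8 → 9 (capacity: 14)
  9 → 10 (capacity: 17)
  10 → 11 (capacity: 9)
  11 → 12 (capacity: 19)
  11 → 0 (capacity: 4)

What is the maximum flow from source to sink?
Maximum flow = 5

Max flow: 5

Flow assignment:
  0 → 1: 5/6
  1 → 2: 5/9
  2 → 3: 5/5
  3 → 4: 5/18
  4 → 5: 5/10
  5 → 9: 5/5
  9 → 10: 5/17
  10 → 11: 5/9
  11 → 12: 5/19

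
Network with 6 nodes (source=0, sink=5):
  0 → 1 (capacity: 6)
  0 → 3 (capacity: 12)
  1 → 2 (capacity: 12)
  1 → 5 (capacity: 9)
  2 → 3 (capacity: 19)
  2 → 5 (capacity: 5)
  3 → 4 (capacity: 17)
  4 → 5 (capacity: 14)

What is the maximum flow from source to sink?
Maximum flow = 18

Max flow: 18

Flow assignment:
  0 → 1: 6/6
  0 → 3: 12/12
  1 → 5: 6/9
  3 → 4: 12/17
  4 → 5: 12/14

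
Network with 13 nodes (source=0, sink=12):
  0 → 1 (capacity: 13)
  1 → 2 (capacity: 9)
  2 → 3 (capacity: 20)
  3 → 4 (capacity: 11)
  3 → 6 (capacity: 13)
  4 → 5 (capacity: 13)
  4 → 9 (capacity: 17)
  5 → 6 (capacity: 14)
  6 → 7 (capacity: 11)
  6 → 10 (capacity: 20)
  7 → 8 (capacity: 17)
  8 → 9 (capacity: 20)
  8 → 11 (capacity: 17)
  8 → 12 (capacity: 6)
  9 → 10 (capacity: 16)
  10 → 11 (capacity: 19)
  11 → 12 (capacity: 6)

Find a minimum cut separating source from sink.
Min cut value = 9, edges: (1,2)

Min cut value: 9
Partition: S = [0, 1], T = [2, 3, 4, 5, 6, 7, 8, 9, 10, 11, 12]
Cut edges: (1,2)

By max-flow min-cut theorem, max flow = min cut = 9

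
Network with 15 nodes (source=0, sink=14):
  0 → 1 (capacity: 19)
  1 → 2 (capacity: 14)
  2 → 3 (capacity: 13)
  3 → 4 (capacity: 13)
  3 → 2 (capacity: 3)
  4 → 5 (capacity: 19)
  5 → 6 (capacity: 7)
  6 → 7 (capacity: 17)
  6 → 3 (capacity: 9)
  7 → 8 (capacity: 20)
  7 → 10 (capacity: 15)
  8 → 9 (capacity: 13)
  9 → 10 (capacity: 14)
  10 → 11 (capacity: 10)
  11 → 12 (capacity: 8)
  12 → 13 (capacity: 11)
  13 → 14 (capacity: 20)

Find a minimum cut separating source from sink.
Min cut value = 7, edges: (5,6)

Min cut value: 7
Partition: S = [0, 1, 2, 3, 4, 5], T = [6, 7, 8, 9, 10, 11, 12, 13, 14]
Cut edges: (5,6)

By max-flow min-cut theorem, max flow = min cut = 7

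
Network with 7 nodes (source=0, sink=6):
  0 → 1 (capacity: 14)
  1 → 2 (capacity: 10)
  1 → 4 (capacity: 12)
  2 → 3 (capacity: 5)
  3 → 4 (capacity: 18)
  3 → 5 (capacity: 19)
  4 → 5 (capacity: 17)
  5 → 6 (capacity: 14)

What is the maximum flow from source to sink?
Maximum flow = 14

Max flow: 14

Flow assignment:
  0 → 1: 14/14
  1 → 2: 2/10
  1 → 4: 12/12
  2 → 3: 2/5
  3 → 5: 2/19
  4 → 5: 12/17
  5 → 6: 14/14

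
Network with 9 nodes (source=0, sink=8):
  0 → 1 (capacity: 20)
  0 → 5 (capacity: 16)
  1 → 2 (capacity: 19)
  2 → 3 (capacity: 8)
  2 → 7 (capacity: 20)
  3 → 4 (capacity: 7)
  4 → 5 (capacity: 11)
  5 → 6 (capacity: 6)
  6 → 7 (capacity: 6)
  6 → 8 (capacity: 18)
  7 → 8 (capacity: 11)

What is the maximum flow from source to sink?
Maximum flow = 17

Max flow: 17

Flow assignment:
  0 → 1: 11/20
  0 → 5: 6/16
  1 → 2: 11/19
  2 → 7: 11/20
  5 → 6: 6/6
  6 → 8: 6/18
  7 → 8: 11/11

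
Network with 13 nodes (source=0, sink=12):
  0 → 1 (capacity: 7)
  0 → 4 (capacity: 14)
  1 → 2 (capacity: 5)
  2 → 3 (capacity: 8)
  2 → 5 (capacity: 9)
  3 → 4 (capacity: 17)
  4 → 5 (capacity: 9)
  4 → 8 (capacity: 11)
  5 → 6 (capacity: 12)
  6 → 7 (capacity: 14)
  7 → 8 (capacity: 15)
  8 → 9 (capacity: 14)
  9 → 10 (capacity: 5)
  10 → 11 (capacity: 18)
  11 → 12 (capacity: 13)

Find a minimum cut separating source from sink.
Min cut value = 5, edges: (9,10)

Min cut value: 5
Partition: S = [0, 1, 2, 3, 4, 5, 6, 7, 8, 9], T = [10, 11, 12]
Cut edges: (9,10)

By max-flow min-cut theorem, max flow = min cut = 5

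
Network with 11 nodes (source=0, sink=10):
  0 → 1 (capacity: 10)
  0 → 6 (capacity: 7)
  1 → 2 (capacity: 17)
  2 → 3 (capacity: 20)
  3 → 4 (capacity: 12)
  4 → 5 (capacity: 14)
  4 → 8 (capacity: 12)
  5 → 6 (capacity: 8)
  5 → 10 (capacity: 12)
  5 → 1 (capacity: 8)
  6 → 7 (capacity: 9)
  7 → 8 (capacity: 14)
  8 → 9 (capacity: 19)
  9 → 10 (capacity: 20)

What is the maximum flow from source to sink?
Maximum flow = 17

Max flow: 17

Flow assignment:
  0 → 1: 10/10
  0 → 6: 7/7
  1 → 2: 10/17
  2 → 3: 10/20
  3 → 4: 10/12
  4 → 5: 10/14
  5 → 10: 10/12
  6 → 7: 7/9
  7 → 8: 7/14
  8 → 9: 7/19
  9 → 10: 7/20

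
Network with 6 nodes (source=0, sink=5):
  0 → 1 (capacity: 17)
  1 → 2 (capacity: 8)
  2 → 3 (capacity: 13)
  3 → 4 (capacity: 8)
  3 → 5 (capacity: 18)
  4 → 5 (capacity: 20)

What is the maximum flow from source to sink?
Maximum flow = 8

Max flow: 8

Flow assignment:
  0 → 1: 8/17
  1 → 2: 8/8
  2 → 3: 8/13
  3 → 5: 8/18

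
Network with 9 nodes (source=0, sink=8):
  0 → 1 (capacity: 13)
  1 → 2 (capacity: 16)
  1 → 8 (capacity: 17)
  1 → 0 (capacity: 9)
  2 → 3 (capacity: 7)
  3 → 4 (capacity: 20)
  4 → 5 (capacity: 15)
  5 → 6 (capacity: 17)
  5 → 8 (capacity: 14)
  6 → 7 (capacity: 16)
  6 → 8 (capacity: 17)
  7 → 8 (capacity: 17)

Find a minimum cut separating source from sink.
Min cut value = 13, edges: (0,1)

Min cut value: 13
Partition: S = [0], T = [1, 2, 3, 4, 5, 6, 7, 8]
Cut edges: (0,1)

By max-flow min-cut theorem, max flow = min cut = 13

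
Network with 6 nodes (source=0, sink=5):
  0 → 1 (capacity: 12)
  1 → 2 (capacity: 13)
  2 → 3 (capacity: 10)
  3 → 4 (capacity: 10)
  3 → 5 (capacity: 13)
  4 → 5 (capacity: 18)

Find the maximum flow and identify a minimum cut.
Max flow = 10, Min cut edges: (2,3)

Maximum flow: 10
Minimum cut: (2,3)
Partition: S = [0, 1, 2], T = [3, 4, 5]

Max-flow min-cut theorem verified: both equal 10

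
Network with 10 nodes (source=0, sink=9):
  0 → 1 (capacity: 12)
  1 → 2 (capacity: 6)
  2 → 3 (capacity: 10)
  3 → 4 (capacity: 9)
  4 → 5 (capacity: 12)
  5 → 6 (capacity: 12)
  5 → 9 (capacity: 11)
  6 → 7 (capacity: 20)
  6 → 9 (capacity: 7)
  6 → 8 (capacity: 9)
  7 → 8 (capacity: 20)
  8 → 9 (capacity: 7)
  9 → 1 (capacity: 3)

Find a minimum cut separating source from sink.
Min cut value = 6, edges: (1,2)

Min cut value: 6
Partition: S = [0, 1], T = [2, 3, 4, 5, 6, 7, 8, 9]
Cut edges: (1,2)

By max-flow min-cut theorem, max flow = min cut = 6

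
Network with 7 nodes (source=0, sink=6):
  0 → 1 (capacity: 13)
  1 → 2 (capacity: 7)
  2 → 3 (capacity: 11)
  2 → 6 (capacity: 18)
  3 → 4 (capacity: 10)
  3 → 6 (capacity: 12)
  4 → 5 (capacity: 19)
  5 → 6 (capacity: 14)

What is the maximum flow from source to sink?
Maximum flow = 7

Max flow: 7

Flow assignment:
  0 → 1: 7/13
  1 → 2: 7/7
  2 → 6: 7/18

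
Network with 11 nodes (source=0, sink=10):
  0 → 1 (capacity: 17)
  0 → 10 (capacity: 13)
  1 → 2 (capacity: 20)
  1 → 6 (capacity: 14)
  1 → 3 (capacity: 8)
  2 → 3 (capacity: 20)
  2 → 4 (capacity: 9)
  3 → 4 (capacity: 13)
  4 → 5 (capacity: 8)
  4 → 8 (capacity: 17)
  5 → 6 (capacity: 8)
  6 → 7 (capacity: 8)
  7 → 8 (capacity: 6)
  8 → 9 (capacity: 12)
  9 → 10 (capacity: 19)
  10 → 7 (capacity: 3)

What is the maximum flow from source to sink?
Maximum flow = 25

Max flow: 25

Flow assignment:
  0 → 1: 12/17
  0 → 10: 13/13
  1 → 2: 12/20
  2 → 3: 8/20
  2 → 4: 4/9
  3 → 4: 8/13
  4 → 8: 12/17
  8 → 9: 12/12
  9 → 10: 12/19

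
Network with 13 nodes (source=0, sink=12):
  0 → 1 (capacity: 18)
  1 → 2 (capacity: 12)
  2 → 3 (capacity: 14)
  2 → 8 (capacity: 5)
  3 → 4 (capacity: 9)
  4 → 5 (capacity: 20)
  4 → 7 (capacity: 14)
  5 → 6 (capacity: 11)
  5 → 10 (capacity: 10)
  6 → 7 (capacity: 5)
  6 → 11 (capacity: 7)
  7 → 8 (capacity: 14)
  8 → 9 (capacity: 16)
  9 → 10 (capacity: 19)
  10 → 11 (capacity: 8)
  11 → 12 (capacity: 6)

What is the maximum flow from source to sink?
Maximum flow = 6

Max flow: 6

Flow assignment:
  0 → 1: 6/18
  1 → 2: 6/12
  2 → 3: 6/14
  3 → 4: 6/9
  4 → 5: 6/20
  5 → 6: 6/11
  6 → 7: 5/5
  6 → 11: 1/7
  7 → 8: 5/14
  8 → 9: 5/16
  9 → 10: 5/19
  10 → 11: 5/8
  11 → 12: 6/6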